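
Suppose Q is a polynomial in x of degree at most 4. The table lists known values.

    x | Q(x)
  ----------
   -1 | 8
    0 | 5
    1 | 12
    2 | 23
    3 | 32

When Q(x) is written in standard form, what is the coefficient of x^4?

Write Q(x) = ax^4 + bx³ + cx² + dx + e; the 5 given values yield a linear system in the 5 coefficients.
Solving, the leading coefficient vanishes, and Q(x) = -x³ + 5x² + 3x + 5.
The coefficient of x^4 is 0.

0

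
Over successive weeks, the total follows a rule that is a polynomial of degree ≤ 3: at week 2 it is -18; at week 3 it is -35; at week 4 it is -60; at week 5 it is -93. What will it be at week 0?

Write the value at k as Q(k).
Write Q(k) = ak³ + bk² + ck + d; the 4 given values yield a linear system in the 4 coefficients.
Solving, the leading coefficient vanishes, and Q(k) = -4k² + 3k - 8.
Then Q(0) = -8.

-8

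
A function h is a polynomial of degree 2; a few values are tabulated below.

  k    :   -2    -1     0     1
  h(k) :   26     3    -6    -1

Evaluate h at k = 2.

18

Write h(k) = ak² + bk + c; the 4 given values yield a linear system in the 3 coefficients.
Solving, h(k) = 7k² - 2k - 6.
Then h(2) = 18.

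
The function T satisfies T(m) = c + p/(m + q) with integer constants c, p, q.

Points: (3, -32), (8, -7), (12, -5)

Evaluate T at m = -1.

8

(T(m) − c)(m + q) = p for each data point; the three points give a linear system in c and q, then p follows.
Solving: c = -2, q = -2, p = -30, so T(m) = -2 − 30/(m − 2).
Then T(-1) = -2 − 30/(-3) = 8.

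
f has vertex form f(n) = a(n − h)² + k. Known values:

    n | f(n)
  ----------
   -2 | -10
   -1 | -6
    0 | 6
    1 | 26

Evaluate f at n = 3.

First differences 4, 12, 20; second difference 8 = 2a, so a = 4.
Expanding, the n-coefficient is −2ah = -8h; matching it to the data gives h = -2, and then k = -10.
So f(n) = 4(n + 2)² − 10.
f(3) = 4·5² − 10 = 90.

90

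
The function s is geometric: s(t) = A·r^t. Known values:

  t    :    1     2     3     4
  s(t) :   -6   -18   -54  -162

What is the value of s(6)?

-1458

Consecutive ratio: -18/(-6) = 3, and -54/(-18) = 3, so r = 3.
Then A·3^1 = -6 gives A = -2, and s(t) = -2·3^t.
s(6) = -2·3^6 = -1458.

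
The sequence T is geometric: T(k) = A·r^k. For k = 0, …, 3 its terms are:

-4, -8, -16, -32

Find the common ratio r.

Consecutive ratio: -8/(-4) = 2, and -16/(-8) = 2, so r = 2.
Then A·2^0 = -4 gives A = -4, and T(k) = -4·2^k.

2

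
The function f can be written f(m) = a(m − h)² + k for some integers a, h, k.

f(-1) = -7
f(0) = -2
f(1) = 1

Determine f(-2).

-14

First differences 5, 3; second difference -2 = 2a, so a = -1.
Expanding, the m-coefficient is −2ah = 2h; matching it to the data gives h = 2, and then k = 2.
So f(m) = -1(m − 2)² + 2.
f(-2) = -1·(-4)² + 2 = -14.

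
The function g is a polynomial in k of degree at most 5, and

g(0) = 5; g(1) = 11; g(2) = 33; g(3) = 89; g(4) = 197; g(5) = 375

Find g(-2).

First differences: 6, 22, 56, 108, 178. Second differences: 16, 34, 52, 70. Third differences: 18, 18, 18.
Level-3 differences are constant, so g has degree 3.
Fitting a degree-3 polynomial gives g(k) = 3k³ - k² + 4k + 5.
Then g(-2) = -31.

-31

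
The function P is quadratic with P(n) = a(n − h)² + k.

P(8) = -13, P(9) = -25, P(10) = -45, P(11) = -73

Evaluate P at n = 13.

First differences -12, -20, -28; second difference -8 = 2a, so a = -4.
Expanding, the n-coefficient is −2ah = 8h; matching it to the data gives h = 7, and then k = -9.
So P(n) = -4(n − 7)² − 9.
P(13) = -4·6² − 9 = -153.

-153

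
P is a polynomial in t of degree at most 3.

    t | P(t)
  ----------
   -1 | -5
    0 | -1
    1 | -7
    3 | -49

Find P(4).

-85

Write P(t) = at³ + bt² + ct + d; the 4 given values yield a linear system in the 4 coefficients.
Solving, the leading coefficient vanishes, and P(t) = -5t² - t - 1.
Then P(4) = -85.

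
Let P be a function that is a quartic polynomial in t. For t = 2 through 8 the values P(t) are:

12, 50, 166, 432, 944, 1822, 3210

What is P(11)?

12234

First differences: 38, 116, 266, 512, 878, 1388. Second differences: 78, 150, 246, 366, 510. Third differences: 72, 96, 120, 144. Fourth differences: 24, 24, 24.
Level-4 differences are constant, so P has degree 4.
Fitting a degree-4 polynomial gives P(t) = t^4 - 2t³ + 2t² + t + 2.
Then P(11) = 12234.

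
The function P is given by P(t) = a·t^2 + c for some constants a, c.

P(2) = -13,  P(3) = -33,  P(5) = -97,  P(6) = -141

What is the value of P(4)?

-61

From P(2) = -13 and P(3) = -33: 4a + c = -13 and 9a + c = -33.
Subtracting: 5a = -20, so a = -4; then c = -13 − (-4)·4 = 3.
So P(t) = -4t² + 3, and P(4) = -61.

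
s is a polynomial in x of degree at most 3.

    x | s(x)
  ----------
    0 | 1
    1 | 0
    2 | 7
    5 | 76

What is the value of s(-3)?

52

Write s(x) = ax³ + bx² + cx + d; the 4 given values yield a linear system in the 4 coefficients.
Solving, the leading coefficient vanishes, and s(x) = 4x² - 5x + 1.
Then s(-3) = 52.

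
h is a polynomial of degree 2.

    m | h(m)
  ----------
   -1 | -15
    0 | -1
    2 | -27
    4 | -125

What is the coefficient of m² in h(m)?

Write h(m) = am² + bm + c; the 4 given values yield a linear system in the 3 coefficients.
Solving, h(m) = -9m² + 5m - 1.
The coefficient of m² is -9.

-9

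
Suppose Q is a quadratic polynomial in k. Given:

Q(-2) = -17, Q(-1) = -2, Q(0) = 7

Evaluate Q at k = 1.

Write Q(k) = ak² + bk + c; the 3 given values yield a linear system in the 3 coefficients.
Solving, Q(k) = -3k² + 6k + 7.
Then Q(1) = 10.

10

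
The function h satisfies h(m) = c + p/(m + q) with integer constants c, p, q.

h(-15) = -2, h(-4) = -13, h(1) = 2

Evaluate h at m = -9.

(h(m) − c)(m + q) = p for each data point; the three points give a linear system in c and q, then p follows.
Solving: c = -1, q = 3, p = 12, so h(m) = -1 + 12/(m + 3).
Then h(-9) = -1 + 12/(-6) = -3.

-3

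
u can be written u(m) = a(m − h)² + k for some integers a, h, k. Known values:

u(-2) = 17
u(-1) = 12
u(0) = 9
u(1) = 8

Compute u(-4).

First differences -5, -3, -1; second difference 2 = 2a, so a = 1.
Expanding, the m-coefficient is −2ah = -2h; matching it to the data gives h = 1, and then k = 8.
So u(m) = 1(m − 1)² + 8.
u(-4) = 1·(-5)² + 8 = 33.

33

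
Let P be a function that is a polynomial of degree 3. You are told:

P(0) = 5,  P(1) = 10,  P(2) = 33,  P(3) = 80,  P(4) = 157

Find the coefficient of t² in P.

First differences: 5, 23, 47, 77. Second differences: 18, 24, 30. Third differences: 6, 6.
Level-3 differences are constant, so P has degree 3.
Fitting a degree-3 polynomial gives P(t) = t³ + 6t² - 2t + 5.
The coefficient of t² is 6.

6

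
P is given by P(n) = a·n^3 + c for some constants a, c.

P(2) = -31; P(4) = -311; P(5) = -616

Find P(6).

From P(2) = -31 and P(4) = -311: 8a + c = -31 and 64a + c = -311.
Subtracting: 56a = -280, so a = -5; then c = -31 − (-5)·8 = 9.
So P(n) = -5n³ + 9, and P(6) = -1071.

-1071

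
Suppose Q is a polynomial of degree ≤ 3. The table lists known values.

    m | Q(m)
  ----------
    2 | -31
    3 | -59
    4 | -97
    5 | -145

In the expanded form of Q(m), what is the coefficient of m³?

Write Q(m) = am³ + bm² + cm + d; the 4 given values yield a linear system in the 4 coefficients.
Solving, the leading coefficient vanishes, and Q(m) = -5m² - 3m - 5.
The coefficient of m³ is 0.

0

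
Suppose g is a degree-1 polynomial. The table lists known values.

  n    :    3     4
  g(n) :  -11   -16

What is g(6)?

Write g(n) = an + b; the 2 given values yield a linear system in the 2 coefficients.
Solving, g(n) = -5n + 4.
Then g(6) = -26.

-26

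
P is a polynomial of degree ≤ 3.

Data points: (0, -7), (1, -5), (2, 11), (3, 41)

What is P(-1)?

5

First differences: 2, 16, 30. Second differences: 14, 14.
Level-2 differences are constant, so P has degree 2.
Fitting a degree-2 polynomial gives P(m) = 7m² - 5m - 7.
Then P(-1) = 5.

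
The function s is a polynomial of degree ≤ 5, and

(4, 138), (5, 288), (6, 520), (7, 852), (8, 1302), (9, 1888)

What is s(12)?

First differences: 150, 232, 332, 450, 586. Second differences: 82, 100, 118, 136. Third differences: 18, 18, 18.
Level-3 differences are constant, so s has degree 3.
Fitting a degree-3 polynomial gives s(x) = 3x³ - 4x² + 3x - 2.
Then s(12) = 4642.

4642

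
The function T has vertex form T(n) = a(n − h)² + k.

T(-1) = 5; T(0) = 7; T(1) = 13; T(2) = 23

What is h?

-1

First differences 2, 6, 10; second difference 4 = 2a, so a = 2.
Expanding, the n-coefficient is −2ah = -4h; matching it to the data gives h = -1, and then k = 5.
So T(n) = 2(n + 1)² + 5.
Hence h = -1.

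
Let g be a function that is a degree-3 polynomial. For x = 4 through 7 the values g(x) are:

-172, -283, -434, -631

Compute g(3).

-95

Write g(x) = ax³ + bx² + cx + d; the 4 given values yield a linear system in the 4 coefficients.
Solving, g(x) = -x³ - 5x² - 5x - 8.
Then g(3) = -95.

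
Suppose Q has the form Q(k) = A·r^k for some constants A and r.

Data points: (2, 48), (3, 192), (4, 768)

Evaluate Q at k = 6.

Consecutive ratio: 192/48 = 4, and 768/192 = 4, so r = 4.
Then A·4^2 = 48 gives A = 3, and Q(k) = 3·4^k.
Q(6) = 3·4^6 = 12288.

12288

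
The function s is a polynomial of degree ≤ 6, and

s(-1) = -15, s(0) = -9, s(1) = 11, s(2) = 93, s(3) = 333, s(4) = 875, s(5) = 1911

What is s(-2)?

First differences: 6, 20, 82, 240, 542, 1036. Second differences: 14, 62, 158, 302, 494. Third differences: 48, 96, 144, 192. Fourth differences: 48, 48, 48.
Level-4 differences are constant, so s has degree 4.
Fitting a degree-4 polynomial gives s(x) = 2x^4 + 4x³ + 5x² + 9x - 9.
Then s(-2) = -7.

-7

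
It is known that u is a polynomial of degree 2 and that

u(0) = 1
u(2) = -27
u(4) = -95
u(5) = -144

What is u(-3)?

Write u(k) = ak² + bk + c; the 4 given values yield a linear system in the 3 coefficients.
Solving, u(k) = -5k² - 4k + 1.
Then u(-3) = -32.

-32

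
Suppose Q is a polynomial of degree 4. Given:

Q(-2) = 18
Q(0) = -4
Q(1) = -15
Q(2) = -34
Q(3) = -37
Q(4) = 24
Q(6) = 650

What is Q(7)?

1431

Write Q(m) = am^4 + bm³ + cm² + dm + e; the 7 given values yield a linear system in the 5 coefficients.
Solving, Q(m) = m^4 - 2m³ - 5m² - 5m - 4.
Then Q(7) = 1431.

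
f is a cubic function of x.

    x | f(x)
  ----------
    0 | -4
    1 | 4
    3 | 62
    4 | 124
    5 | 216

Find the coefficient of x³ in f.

1

Write f(x) = ax³ + bx² + cx + d; the 5 given values yield a linear system in the 4 coefficients.
Solving, f(x) = x³ + 3x² + 4x - 4.
The coefficient of x³ is 1.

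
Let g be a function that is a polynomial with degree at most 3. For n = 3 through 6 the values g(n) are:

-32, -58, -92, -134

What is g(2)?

First differences: -26, -34, -42. Second differences: -8, -8.
Level-2 differences are constant, so g has degree 2.
Fitting a degree-2 polynomial gives g(n) = -4n² + 2n - 2.
Then g(2) = -14.

-14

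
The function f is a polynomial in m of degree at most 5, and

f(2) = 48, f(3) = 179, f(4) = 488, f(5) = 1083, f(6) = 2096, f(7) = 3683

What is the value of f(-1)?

3

First differences: 131, 309, 595, 1013, 1587. Second differences: 178, 286, 418, 574. Third differences: 108, 132, 156. Fourth differences: 24, 24.
Level-4 differences are constant, so f has degree 4.
Fitting a degree-4 polynomial gives f(m) = m^4 + 4m³ - 2m² + 8.
Then f(-1) = 3.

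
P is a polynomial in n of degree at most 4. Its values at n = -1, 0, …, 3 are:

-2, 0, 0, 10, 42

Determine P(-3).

First differences: 2, 0, 10, 32. Second differences: -2, 10, 22. Third differences: 12, 12.
Level-3 differences are constant, so P has degree 3.
Fitting a degree-3 polynomial gives P(n) = 2n³ - n² - n.
Then P(-3) = -60.

-60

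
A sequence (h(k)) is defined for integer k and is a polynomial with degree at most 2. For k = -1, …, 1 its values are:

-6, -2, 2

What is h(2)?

First differences: 4, 4.
Level-1 differences are constant, so h has degree 1.
Fitting a degree-1 polynomial gives h(k) = 4k - 2.
Then h(2) = 6.

6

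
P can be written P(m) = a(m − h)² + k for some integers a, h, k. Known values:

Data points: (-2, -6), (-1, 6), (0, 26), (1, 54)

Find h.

-3

First differences 12, 20, 28; second difference 8 = 2a, so a = 4.
Expanding, the m-coefficient is −2ah = -8h; matching it to the data gives h = -3, and then k = -10.
So P(m) = 4(m + 3)² − 10.
Hence h = -3.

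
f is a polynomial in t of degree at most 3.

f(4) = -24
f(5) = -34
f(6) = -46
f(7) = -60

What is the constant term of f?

-4

First differences: -10, -12, -14. Second differences: -2, -2.
Level-2 differences are constant, so f has degree 2.
Fitting a degree-2 polynomial gives f(t) = -t² - t - 4.
The constant term is f(0) = -4.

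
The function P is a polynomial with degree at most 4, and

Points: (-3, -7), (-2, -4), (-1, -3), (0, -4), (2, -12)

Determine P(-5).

-19

Write P(m) = am^4 + bm³ + cm² + dm + e; the 5 given values yield a linear system in the 5 coefficients.
Solving, the top 2 coefficients vanish, and P(m) = -m² - 2m - 4.
Then P(-5) = -19.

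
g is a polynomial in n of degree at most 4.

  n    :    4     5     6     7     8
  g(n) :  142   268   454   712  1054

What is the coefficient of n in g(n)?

4

First differences: 126, 186, 258, 342. Second differences: 60, 72, 84. Third differences: 12, 12.
Level-3 differences are constant, so g has degree 3.
Fitting a degree-3 polynomial gives g(n) = 2n³ + 4n - 2.
The coefficient of n is 4.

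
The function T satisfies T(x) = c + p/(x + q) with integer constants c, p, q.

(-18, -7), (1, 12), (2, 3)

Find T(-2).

-15

(T(x) − c)(x + q) = p for each data point; the three points give a linear system in c and q, then p follows.
Solving: c = -6, q = 0, p = 18, so T(x) = -6 + 18/(x + 0).
Then T(-2) = -6 + 18/(-2) = -15.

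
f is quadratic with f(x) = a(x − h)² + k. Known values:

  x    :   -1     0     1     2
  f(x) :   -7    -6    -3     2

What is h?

First differences 1, 3, 5; second difference 2 = 2a, so a = 1.
Expanding, the x-coefficient is −2ah = -2h; matching it to the data gives h = -1, and then k = -7.
So f(x) = 1(x + 1)² − 7.
Hence h = -1.

-1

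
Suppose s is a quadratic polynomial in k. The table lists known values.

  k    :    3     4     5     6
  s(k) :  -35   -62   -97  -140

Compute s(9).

First differences: -27, -35, -43. Second differences: -8, -8.
Level-2 differences are constant, so s has degree 2.
Fitting a degree-2 polynomial gives s(k) = -4k² + k - 2.
Then s(9) = -317.

-317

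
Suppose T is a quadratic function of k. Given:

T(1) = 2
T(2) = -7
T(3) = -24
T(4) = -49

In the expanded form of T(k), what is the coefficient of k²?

First differences: -9, -17, -25. Second differences: -8, -8.
Level-2 differences are constant, so T has degree 2.
Fitting a degree-2 polynomial gives T(k) = -4k² + 3k + 3.
The coefficient of k² is -4.

-4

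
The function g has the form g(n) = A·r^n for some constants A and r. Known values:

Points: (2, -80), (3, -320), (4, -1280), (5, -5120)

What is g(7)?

Consecutive ratio: -320/(-80) = 4, and -1280/(-320) = 4, so r = 4.
Then A·4^2 = -80 gives A = -5, and g(n) = -5·4^n.
g(7) = -5·4^7 = -81920.

-81920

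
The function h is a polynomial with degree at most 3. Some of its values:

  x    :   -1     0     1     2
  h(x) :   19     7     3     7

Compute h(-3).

Write h(x) = ax³ + bx² + cx + d; the 4 given values yield a linear system in the 4 coefficients.
Solving, the leading coefficient vanishes, and h(x) = 4x² - 8x + 7.
Then h(-3) = 67.

67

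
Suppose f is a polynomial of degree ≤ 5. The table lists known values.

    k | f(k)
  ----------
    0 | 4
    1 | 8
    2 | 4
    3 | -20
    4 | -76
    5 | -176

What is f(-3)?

First differences: 4, -4, -24, -56, -100. Second differences: -8, -20, -32, -44. Third differences: -12, -12, -12.
Level-3 differences are constant, so f has degree 3.
Fitting a degree-3 polynomial gives f(k) = -2k³ + 2k² + 4k + 4.
Then f(-3) = 64.

64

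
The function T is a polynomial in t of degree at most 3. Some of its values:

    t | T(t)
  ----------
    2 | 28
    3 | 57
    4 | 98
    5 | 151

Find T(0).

First differences: 29, 41, 53. Second differences: 12, 12.
Level-2 differences are constant, so T has degree 2.
Fitting a degree-2 polynomial gives T(t) = 6t² - t + 6.
Then T(0) = 6.

6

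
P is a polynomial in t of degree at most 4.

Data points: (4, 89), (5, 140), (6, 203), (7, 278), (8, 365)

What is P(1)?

First differences: 51, 63, 75, 87. Second differences: 12, 12, 12.
Level-2 differences are constant, so P has degree 2.
Fitting a degree-2 polynomial gives P(t) = 6t² - 3t + 5.
Then P(1) = 8.

8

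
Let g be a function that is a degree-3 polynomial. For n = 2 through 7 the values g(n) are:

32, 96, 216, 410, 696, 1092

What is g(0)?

First differences: 64, 120, 194, 286, 396. Second differences: 56, 74, 92, 110. Third differences: 18, 18, 18.
Level-3 differences are constant, so g has degree 3.
Fitting a degree-3 polynomial gives g(n) = 3n³ + n² + 2n.
Then g(0) = 0.

0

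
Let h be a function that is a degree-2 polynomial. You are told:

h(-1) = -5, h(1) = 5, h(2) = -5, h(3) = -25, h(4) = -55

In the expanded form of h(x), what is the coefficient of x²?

-5

Write h(x) = ax² + bx + c; the 5 given values yield a linear system in the 3 coefficients.
Solving, h(x) = -5x² + 5x + 5.
The coefficient of x² is -5.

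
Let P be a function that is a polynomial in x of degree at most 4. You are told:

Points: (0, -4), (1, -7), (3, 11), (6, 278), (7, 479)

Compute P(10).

Write P(x) = ax^4 + bx³ + cx² + dx + e; the 5 given values yield a linear system in the 5 coefficients.
Solving, the leading coefficient vanishes, and P(x) = 2x³ - 4x² - x - 4.
Then P(10) = 1586.

1586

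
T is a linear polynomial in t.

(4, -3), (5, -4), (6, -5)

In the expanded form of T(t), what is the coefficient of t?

First differences: -1, -1.
Level-1 differences are constant, so T has degree 1.
Fitting a degree-1 polynomial gives T(t) = -t + 1.
The coefficient of t is -1.

-1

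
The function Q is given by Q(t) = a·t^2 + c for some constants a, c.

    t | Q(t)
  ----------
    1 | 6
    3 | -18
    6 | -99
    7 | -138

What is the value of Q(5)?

-66

From Q(1) = 6 and Q(3) = -18: 1a + c = 6 and 9a + c = -18.
Subtracting: 8a = -24, so a = -3; then c = 6 − (-3)·1 = 9.
So Q(t) = -3t² + 9, and Q(5) = -66.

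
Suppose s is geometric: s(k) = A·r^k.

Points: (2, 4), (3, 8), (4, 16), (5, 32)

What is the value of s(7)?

Consecutive ratio: 8/4 = 2, and 16/8 = 2, so r = 2.
Then A·2^2 = 4 gives A = 1, and s(k) = 1·2^k.
s(7) = 1·2^7 = 128.

128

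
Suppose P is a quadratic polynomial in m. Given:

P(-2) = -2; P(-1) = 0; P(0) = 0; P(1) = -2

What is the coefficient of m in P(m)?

First differences: 2, 0, -2. Second differences: -2, -2.
Level-2 differences are constant, so P has degree 2.
Fitting a degree-2 polynomial gives P(m) = -m² - m.
The coefficient of m is -1.

-1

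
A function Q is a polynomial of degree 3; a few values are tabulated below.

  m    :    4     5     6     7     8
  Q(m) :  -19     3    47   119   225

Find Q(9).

371

First differences: 22, 44, 72, 106. Second differences: 22, 28, 34. Third differences: 6, 6.
Level-3 differences are constant, so Q has degree 3.
Fitting a degree-3 polynomial gives Q(m) = m³ - 4m² - 3m - 7.
Then Q(9) = 371.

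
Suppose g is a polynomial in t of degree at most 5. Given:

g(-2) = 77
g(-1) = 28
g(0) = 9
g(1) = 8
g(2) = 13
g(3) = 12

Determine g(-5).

First differences: -49, -19, -1, 5, -1. Second differences: 30, 18, 6, -6. Third differences: -12, -12, -12.
Level-3 differences are constant, so g has degree 3.
Fitting a degree-3 polynomial gives g(t) = -2t³ + 9t² - 8t + 9.
Then g(-5) = 524.

524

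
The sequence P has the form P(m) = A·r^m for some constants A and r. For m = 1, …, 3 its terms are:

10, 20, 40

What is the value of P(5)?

Consecutive ratio: 20/10 = 2, and 40/20 = 2, so r = 2.
Then A·2^1 = 10 gives A = 5, and P(m) = 5·2^m.
P(5) = 5·2^5 = 160.

160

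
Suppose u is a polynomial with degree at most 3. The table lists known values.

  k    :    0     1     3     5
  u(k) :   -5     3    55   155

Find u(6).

Write u(k) = ak³ + bk² + ck + d; the 4 given values yield a linear system in the 4 coefficients.
Solving, the leading coefficient vanishes, and u(k) = 6k² + 2k - 5.
Then u(6) = 223.

223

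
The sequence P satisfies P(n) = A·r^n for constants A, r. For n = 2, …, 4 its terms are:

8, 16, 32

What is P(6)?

Consecutive ratio: 16/8 = 2, and 32/16 = 2, so r = 2.
Then A·2^2 = 8 gives A = 2, and P(n) = 2·2^n.
P(6) = 2·2^6 = 128.

128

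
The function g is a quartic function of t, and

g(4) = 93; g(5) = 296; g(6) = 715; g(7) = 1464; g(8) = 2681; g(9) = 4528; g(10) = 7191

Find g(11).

10880

First differences: 203, 419, 749, 1217, 1847, 2663. Second differences: 216, 330, 468, 630, 816. Third differences: 114, 138, 162, 186. Fourth differences: 24, 24, 24.
Level-4 differences are constant, so g has degree 4.
Fitting a degree-4 polynomial gives g(t) = t^4 - 3t³ + 2t² - t + 1.
Then g(11) = 10880.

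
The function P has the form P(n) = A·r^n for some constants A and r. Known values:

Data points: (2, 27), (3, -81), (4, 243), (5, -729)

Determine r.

Consecutive ratio: -81/27 = -3, and 243/(-81) = -3, so r = -3.
Then A·(-3)^2 = 27 gives A = 3, and P(n) = 3·(-3)^n.

-3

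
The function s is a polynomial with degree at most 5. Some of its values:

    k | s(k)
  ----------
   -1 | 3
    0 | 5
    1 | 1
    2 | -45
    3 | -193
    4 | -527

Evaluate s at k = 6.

-2209

First differences: 2, -4, -46, -148, -334. Second differences: -6, -42, -102, -186. Third differences: -36, -60, -84. Fourth differences: -24, -24.
Level-4 differences are constant, so s has degree 4.
Fitting a degree-4 polynomial gives s(k) = -k^4 - 4k³ - 2k² + 3k + 5.
Then s(6) = -2209.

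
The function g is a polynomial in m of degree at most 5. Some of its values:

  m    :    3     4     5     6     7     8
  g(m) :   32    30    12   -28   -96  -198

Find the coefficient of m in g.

7

First differences: -2, -18, -40, -68, -102. Second differences: -16, -22, -28, -34. Third differences: -6, -6, -6.
Level-3 differences are constant, so g has degree 3.
Fitting a degree-3 polynomial gives g(m) = -m³ + 4m² + 7m + 2.
The coefficient of m is 7.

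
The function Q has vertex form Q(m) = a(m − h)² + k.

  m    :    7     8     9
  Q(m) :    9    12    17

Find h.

6

First differences 3, 5; second difference 2 = 2a, so a = 1.
Expanding, the m-coefficient is −2ah = -2h; matching it to the data gives h = 6, and then k = 8.
So Q(m) = 1(m − 6)² + 8.
Hence h = 6.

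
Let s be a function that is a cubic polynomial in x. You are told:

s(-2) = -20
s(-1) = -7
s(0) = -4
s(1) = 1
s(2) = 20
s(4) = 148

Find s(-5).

-239

Write s(x) = ax³ + bx² + cx + d; the 6 given values yield a linear system in the 4 coefficients.
Solving, s(x) = 2x³ + x² + 2x - 4.
Then s(-5) = -239.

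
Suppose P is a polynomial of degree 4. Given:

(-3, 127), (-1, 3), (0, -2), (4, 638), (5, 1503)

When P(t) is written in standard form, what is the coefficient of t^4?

Write P(t) = at^4 + bt³ + ct² + dt + e; the 5 given values yield a linear system in the 5 coefficients.
Solving, P(t) = 2t^4 + 2t³ + t² - 4t - 2.
The coefficient of t^4 is 2.

2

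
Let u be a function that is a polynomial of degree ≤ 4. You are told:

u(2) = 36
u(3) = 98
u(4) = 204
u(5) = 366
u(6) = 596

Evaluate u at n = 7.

906

Write u(n) = an^4 + bn³ + cn² + dn + e; the 5 given values yield a linear system in the 5 coefficients.
Solving, the leading coefficient vanishes, and u(n) = 2n³ + 4n² + 4n - 4.
Then u(7) = 906.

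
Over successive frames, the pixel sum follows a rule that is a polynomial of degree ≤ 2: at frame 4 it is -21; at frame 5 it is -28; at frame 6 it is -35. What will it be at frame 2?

Write the value at n as s(n).
Write s(n) = an² + bn + c; the 3 given values yield a linear system in the 3 coefficients.
Solving, the leading coefficient vanishes, and s(n) = -7n + 7.
Then s(2) = -7.

-7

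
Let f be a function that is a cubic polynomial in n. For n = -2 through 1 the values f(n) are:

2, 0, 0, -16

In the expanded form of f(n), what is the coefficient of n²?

-8

Write f(n) = an³ + bn² + cn + d; the 4 given values yield a linear system in the 4 coefficients.
Solving, f(n) = -3n³ - 8n² - 5n.
The coefficient of n² is -8.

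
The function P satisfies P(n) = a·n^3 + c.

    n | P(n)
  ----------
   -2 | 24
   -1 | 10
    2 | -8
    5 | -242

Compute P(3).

From P(-2) = 24 and P(-1) = 10: -8a + c = 24 and -1a + c = 10.
Subtracting: 7a = -14, so a = -2; then c = 24 − (-2)·(-8) = 8.
So P(n) = -2n³ + 8, and P(3) = -46.

-46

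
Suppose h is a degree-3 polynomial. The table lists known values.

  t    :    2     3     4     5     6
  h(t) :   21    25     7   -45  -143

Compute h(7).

Write h(t) = at³ + bt² + ct + d; the 5 given values yield a linear system in the 4 coefficients.
Solving, h(t) = -2t³ + 7t² + 7t - 5.
Then h(7) = -299.

-299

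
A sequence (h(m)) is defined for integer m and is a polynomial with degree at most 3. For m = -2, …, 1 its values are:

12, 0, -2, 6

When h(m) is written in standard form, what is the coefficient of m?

3

Write h(m) = am³ + bm² + cm + d; the 4 given values yield a linear system in the 4 coefficients.
Solving, the leading coefficient vanishes, and h(m) = 5m² + 3m - 2.
The coefficient of m is 3.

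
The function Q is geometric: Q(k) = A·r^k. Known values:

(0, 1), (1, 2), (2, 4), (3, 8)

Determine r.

Consecutive ratio: 2/1 = 2, and 4/2 = 2, so r = 2.
Then A·2^0 = 1 gives A = 1, and Q(k) = 1·2^k.

2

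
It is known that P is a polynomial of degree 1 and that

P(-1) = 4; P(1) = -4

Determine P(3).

Write P(x) = ax + b; the 2 given values yield a linear system in the 2 coefficients.
Solving, P(x) = -4x.
Then P(3) = -12.

-12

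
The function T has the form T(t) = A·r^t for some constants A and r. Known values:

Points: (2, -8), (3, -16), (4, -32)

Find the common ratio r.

Consecutive ratio: -16/(-8) = 2, and -32/(-16) = 2, so r = 2.
Then A·2^2 = -8 gives A = -2, and T(t) = -2·2^t.

2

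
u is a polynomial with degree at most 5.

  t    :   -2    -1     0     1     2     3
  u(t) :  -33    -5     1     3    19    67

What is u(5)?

331

Write u(t) = at^5 + bt^4 + ct³ + dt² + et + p; the 6 given values yield a linear system in the 6 coefficients.
Solving, the top 2 coefficients vanish, and u(t) = 3t³ - 2t² + t + 1.
Then u(5) = 331.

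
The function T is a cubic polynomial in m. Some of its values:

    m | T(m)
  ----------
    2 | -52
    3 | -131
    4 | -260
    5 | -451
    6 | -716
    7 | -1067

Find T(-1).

5

First differences: -79, -129, -191, -265, -351. Second differences: -50, -62, -74, -86. Third differences: -12, -12, -12.
Level-3 differences are constant, so T has degree 3.
Fitting a degree-3 polynomial gives T(m) = -2m³ - 7m² - 6m + 4.
Then T(-1) = 5.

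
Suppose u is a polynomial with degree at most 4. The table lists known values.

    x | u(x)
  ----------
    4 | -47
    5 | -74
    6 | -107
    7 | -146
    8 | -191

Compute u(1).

First differences: -27, -33, -39, -45. Second differences: -6, -6, -6.
Level-2 differences are constant, so u has degree 2.
Fitting a degree-2 polynomial gives u(x) = -3x² + 1.
Then u(1) = -2.

-2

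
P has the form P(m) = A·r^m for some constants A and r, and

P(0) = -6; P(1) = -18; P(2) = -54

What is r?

Consecutive ratio: -18/(-6) = 3, and -54/(-18) = 3, so r = 3.
Then A·3^0 = -6 gives A = -6, and P(m) = -6·3^m.

3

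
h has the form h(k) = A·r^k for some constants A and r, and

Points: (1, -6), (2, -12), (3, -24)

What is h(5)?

Consecutive ratio: -12/(-6) = 2, and -24/(-12) = 2, so r = 2.
Then A·2^1 = -6 gives A = -3, and h(k) = -3·2^k.
h(5) = -3·2^5 = -96.

-96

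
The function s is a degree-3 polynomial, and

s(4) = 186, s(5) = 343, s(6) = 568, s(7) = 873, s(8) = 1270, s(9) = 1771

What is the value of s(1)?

Write s(x) = ax³ + bx² + cx + d; the 6 given values yield a linear system in the 4 coefficients.
Solving, s(x) = 2x³ + 4x² - x - 2.
Then s(1) = 3.

3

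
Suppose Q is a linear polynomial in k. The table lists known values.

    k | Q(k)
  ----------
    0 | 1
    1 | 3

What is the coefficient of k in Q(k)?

2

Write Q(k) = ak + b; the 2 given values yield a linear system in the 2 coefficients.
Solving, Q(k) = 2k + 1.
The coefficient of k is 2.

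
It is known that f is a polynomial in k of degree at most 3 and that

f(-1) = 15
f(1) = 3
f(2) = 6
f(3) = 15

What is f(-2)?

Write f(k) = ak³ + bk² + ck + d; the 4 given values yield a linear system in the 4 coefficients.
Solving, the leading coefficient vanishes, and f(k) = 3k² - 6k + 6.
Then f(-2) = 30.

30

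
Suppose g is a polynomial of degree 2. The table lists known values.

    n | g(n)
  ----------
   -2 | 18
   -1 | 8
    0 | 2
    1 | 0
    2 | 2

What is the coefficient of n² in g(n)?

2

Write g(n) = an² + bn + c; the 5 given values yield a linear system in the 3 coefficients.
Solving, g(n) = 2n² - 4n + 2.
The coefficient of n² is 2.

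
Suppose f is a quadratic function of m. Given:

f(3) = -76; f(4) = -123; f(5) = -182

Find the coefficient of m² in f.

-6

Write f(m) = am² + bm + c; the 3 given values yield a linear system in the 3 coefficients.
Solving, f(m) = -6m² - 5m - 7.
The coefficient of m² is -6.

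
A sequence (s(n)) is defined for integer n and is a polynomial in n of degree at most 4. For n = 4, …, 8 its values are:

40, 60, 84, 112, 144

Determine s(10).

First differences: 20, 24, 28, 32. Second differences: 4, 4, 4.
Level-2 differences are constant, so s has degree 2.
Fitting a degree-2 polynomial gives s(n) = 2n² + 2n.
Then s(10) = 220.

220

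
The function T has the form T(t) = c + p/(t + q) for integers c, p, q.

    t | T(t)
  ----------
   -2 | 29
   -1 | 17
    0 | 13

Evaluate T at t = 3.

9

(T(t) − c)(t + q) = p for each data point; the three points give a linear system in c and q, then p follows.
Solving: c = 5, q = 3, p = 24, so T(t) = 5 + 24/(t + 3).
Then T(3) = 5 + 24/6 = 9.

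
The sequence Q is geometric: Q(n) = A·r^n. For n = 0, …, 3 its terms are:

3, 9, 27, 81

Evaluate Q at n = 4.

243

Consecutive ratio: 9/3 = 3, and 27/9 = 3, so r = 3.
Then A·3^0 = 3 gives A = 3, and Q(n) = 3·3^n.
Q(4) = 3·3^4 = 243.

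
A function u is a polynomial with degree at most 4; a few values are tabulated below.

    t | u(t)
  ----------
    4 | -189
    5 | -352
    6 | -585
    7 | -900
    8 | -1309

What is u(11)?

First differences: -163, -233, -315, -409. Second differences: -70, -82, -94. Third differences: -12, -12.
Level-3 differences are constant, so u has degree 3.
Fitting a degree-3 polynomial gives u(t) = -2t³ - 5t² + 4t + 3.
Then u(11) = -3220.

-3220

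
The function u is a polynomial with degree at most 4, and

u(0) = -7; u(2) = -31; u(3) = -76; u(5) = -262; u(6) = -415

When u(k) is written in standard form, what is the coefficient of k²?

Write u(k) = ak^4 + bk³ + ck² + dk + e; the 5 given values yield a linear system in the 5 coefficients.
Solving, the leading coefficient vanishes, and u(k) = -k³ - 6k² + 4k - 7.
The coefficient of k² is -6.

-6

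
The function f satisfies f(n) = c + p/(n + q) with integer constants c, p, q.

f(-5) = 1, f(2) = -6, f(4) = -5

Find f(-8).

-1

(f(n) − c)(n + q) = p for each data point; the three points give a linear system in c and q, then p follows.
Solving: c = -3, q = 2, p = -12, so f(n) = -3 − 12/(n + 2).
Then f(-8) = -3 − 12/(-6) = -1.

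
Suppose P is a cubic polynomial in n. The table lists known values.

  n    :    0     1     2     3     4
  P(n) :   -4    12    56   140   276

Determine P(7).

First differences: 16, 44, 84, 136. Second differences: 28, 40, 52. Third differences: 12, 12.
Level-3 differences are constant, so P has degree 3.
Fitting a degree-3 polynomial gives P(n) = 2n³ + 8n² + 6n - 4.
Then P(7) = 1116.

1116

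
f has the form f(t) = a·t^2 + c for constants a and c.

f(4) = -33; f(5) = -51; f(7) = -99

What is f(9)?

-163

From f(4) = -33 and f(5) = -51: 16a + c = -33 and 25a + c = -51.
Subtracting: 9a = -18, so a = -2; then c = -33 − (-2)·16 = -1.
So f(t) = -2t² − 1, and f(9) = -163.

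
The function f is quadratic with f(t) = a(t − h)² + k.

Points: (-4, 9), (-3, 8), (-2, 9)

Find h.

-3

First differences -1, 1; second difference 2 = 2a, so a = 1.
Expanding, the t-coefficient is −2ah = -2h; matching it to the data gives h = -3, and then k = 8.
So f(t) = 1(t + 3)² + 8.
Hence h = -3.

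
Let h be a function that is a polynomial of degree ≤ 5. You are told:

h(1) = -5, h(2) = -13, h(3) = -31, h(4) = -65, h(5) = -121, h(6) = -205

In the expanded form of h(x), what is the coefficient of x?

First differences: -8, -18, -34, -56, -84. Second differences: -10, -16, -22, -28. Third differences: -6, -6, -6.
Level-3 differences are constant, so h has degree 3.
Fitting a degree-3 polynomial gives h(x) = -x³ + x² - 4x - 1.
The coefficient of x is -4.

-4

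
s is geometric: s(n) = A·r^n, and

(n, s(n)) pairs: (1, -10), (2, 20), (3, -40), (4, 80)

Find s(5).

-160

Consecutive ratio: 20/(-10) = -2, and -40/20 = -2, so r = -2.
Then A·(-2)^1 = -10 gives A = 5, and s(n) = 5·(-2)^n.
s(5) = 5·(-2)^5 = -160.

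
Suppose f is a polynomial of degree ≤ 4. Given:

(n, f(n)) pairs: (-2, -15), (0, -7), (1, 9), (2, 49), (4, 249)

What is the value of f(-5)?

-147

Write f(n) = an^4 + bn³ + cn² + dn + e; the 5 given values yield a linear system in the 5 coefficients.
Solving, the leading coefficient vanishes, and f(n) = 2n³ + 6n² + 8n - 7.
Then f(-5) = -147.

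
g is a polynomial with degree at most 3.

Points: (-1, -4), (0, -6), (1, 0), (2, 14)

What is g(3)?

36

Write g(k) = ak³ + bk² + ck + d; the 4 given values yield a linear system in the 4 coefficients.
Solving, the leading coefficient vanishes, and g(k) = 4k² + 2k - 6.
Then g(3) = 36.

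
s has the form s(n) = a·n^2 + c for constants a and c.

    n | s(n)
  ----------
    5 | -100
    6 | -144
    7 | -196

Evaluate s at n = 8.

-256

From s(5) = -100 and s(6) = -144: 25a + c = -100 and 36a + c = -144.
Subtracting: 11a = -44, so a = -4; then c = -100 − (-4)·25 = 0.
So s(n) = -4n² + 0, and s(8) = -256.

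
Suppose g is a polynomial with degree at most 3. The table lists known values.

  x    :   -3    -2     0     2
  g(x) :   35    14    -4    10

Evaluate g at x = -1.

Write g(x) = ax³ + bx² + cx + d; the 4 given values yield a linear system in the 4 coefficients.
Solving, the leading coefficient vanishes, and g(x) = 4x² - x - 4.
Then g(-1) = 1.

1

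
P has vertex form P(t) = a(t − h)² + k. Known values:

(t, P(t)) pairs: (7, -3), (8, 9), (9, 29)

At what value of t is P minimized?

First differences 12, 20; second difference 8 = 2a, so a = 4.
Expanding, the t-coefficient is −2ah = -8h; matching it to the data gives h = 6, and then k = -7.
So P(t) = 4(t − 6)² − 7.
Hence h = 6.

6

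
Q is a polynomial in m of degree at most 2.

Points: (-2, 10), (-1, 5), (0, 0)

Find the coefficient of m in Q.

First differences: -5, -5.
Level-1 differences are constant, so Q has degree 1.
Fitting a degree-1 polynomial gives Q(m) = -5m.
The coefficient of m is -5.

-5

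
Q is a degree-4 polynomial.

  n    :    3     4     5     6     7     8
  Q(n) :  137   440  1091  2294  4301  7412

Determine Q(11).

First differences: 303, 651, 1203, 2007, 3111. Second differences: 348, 552, 804, 1104. Third differences: 204, 252, 300. Fourth differences: 48, 48.
Level-4 differences are constant, so Q has degree 4.
Fitting a degree-4 polynomial gives Q(n) = 2n^4 - 2n³ + 4n² - n - 4.
Then Q(11) = 27089.

27089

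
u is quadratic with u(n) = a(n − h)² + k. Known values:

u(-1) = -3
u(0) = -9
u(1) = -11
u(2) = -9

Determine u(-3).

21

First differences -6, -2, 2; second difference 4 = 2a, so a = 2.
Expanding, the n-coefficient is −2ah = -4h; matching it to the data gives h = 1, and then k = -11.
So u(n) = 2(n − 1)² − 11.
u(-3) = 2·(-4)² − 11 = 21.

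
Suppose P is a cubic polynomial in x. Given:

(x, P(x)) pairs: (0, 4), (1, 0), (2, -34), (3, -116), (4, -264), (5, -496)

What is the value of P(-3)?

16

Write P(x) = ax³ + bx² + cx + d; the 6 given values yield a linear system in the 4 coefficients.
Solving, P(x) = -3x³ - 6x² + 5x + 4.
Then P(-3) = 16.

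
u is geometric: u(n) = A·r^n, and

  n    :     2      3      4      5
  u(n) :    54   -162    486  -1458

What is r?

Consecutive ratio: -162/54 = -3, and 486/(-162) = -3, so r = -3.
Then A·(-3)^2 = 54 gives A = 6, and u(n) = 6·(-3)^n.

-3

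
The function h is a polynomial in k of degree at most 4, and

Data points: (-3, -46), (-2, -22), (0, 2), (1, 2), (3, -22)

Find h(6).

-118

Write h(k) = ak^4 + bk³ + ck² + dk + e; the 5 given values yield a linear system in the 5 coefficients.
Solving, the top 2 coefficients vanish, and h(k) = -4k² + 4k + 2.
Then h(6) = -118.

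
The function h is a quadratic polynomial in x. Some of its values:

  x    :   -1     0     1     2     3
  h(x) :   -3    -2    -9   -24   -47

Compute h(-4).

Write h(x) = ax² + bx + c; the 5 given values yield a linear system in the 3 coefficients.
Solving, h(x) = -4x² - 3x - 2.
Then h(-4) = -54.

-54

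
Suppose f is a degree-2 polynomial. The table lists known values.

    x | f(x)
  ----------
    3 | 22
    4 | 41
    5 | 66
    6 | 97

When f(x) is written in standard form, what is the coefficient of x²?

First differences: 19, 25, 31. Second differences: 6, 6.
Level-2 differences are constant, so f has degree 2.
Fitting a degree-2 polynomial gives f(x) = 3x² - 2x + 1.
The coefficient of x² is 3.

3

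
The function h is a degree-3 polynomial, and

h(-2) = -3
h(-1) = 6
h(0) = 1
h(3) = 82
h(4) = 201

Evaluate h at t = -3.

-44

Write h(t) = at³ + bt² + ct + d; the 5 given values yield a linear system in the 4 coefficients.
Solving, h(t) = 3t³ + 2t² - 6t + 1.
Then h(-3) = -44.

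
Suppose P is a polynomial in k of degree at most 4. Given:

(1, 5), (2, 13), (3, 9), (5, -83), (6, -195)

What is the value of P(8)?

-611

Write P(k) = ak^4 + bk³ + ck² + dk + e; the 5 given values yield a linear system in the 5 coefficients.
Solving, the leading coefficient vanishes, and P(k) = -2k³ + 6k² + 4k - 3.
Then P(8) = -611.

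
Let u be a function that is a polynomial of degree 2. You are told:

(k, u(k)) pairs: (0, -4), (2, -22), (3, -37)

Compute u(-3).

Write u(k) = ak² + bk + c; the 3 given values yield a linear system in the 3 coefficients.
Solving, u(k) = -2k² - 5k - 4.
Then u(-3) = -7.

-7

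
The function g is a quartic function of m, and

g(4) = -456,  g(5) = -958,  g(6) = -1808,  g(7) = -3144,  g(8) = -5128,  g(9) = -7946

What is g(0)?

First differences: -502, -850, -1336, -1984, -2818. Second differences: -348, -486, -648, -834. Third differences: -138, -162, -186. Fourth differences: -24, -24.
Level-4 differences are constant, so g has degree 4.
Fitting a degree-4 polynomial gives g(m) = -m^4 - m³ - 8m² - 8.
The constant term is g(0) = -8.

-8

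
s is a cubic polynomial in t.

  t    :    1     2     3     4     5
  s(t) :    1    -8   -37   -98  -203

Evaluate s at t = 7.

Write s(t) = at³ + bt² + ct + d; the 5 given values yield a linear system in the 4 coefficients.
Solving, s(t) = -2t³ + 2t² - t + 2.
Then s(7) = -593.

-593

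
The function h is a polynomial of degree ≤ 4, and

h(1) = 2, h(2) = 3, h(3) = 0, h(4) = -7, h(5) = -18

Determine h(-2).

-25

First differences: 1, -3, -7, -11. Second differences: -4, -4, -4.
Level-2 differences are constant, so h has degree 2.
Fitting a degree-2 polynomial gives h(n) = -2n² + 7n - 3.
Then h(-2) = -25.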